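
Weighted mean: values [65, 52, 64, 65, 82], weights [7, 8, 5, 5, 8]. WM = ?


Numerator = 65*7 + 52*8 + 64*5 + 65*5 + 82*8 = 2172
Denominator = 7 + 8 + 5 + 5 + 8 = 33
WM = 2172/33 = 65.8182

WM = 65.8182


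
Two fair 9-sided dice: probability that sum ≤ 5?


Total outcomes = 9×9 = 81
Favorable (sum ≤ 5): 10
P = 10/81 = 0.1235

P = 0.1235


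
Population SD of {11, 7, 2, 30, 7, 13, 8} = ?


Mean = 11.1429
Variance = 69.5510
SD = sqrt(69.5510) = 8.3397

SD = 8.3397


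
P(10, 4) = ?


P(10,4) = 10!/6!
= 3628800/720
= 5040

P(10,4) = 5040


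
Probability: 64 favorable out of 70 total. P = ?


P = 64/70 = 0.9143

P = 0.9143


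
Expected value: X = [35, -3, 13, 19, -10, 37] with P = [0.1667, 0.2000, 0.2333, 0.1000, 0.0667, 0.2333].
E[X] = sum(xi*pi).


E[X] = 35*0.1667 - 3*0.2000 + 13*0.2333 + 19*0.1000 - 10*0.0667 + 37*0.2333
= 5.8345 - 0.6000 + 3.0329 + 1.9000 - 0.6670 + 8.6321
= 18.1325

E[X] = 18.1325


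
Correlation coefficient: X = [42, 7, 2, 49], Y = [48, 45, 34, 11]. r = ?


Mean X = 25.0000, Mean Y = 34.5000
SD X = 20.724382, SD Y = 14.534442
Cov = -128.000000
r = -128.000000/(20.724382*14.534442) = -0.4249

r = -0.4249


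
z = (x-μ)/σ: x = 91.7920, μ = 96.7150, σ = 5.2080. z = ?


z = (91.7920 - 96.7150)/5.2080
= -4.9230/5.2080
= -0.9453

z = -0.9453


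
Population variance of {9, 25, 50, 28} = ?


Mean = 28.0000
Squared deviations: 361.0000, 9.0000, 484.0000, 0
Sum = 854.0000
Variance = 854.0000/4 = 213.5000

Variance = 213.5000


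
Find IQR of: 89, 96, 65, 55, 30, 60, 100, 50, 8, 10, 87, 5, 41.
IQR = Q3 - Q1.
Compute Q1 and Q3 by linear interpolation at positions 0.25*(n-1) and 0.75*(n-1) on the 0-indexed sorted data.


Sorted: 5, 8, 10, 30, 41, 50, 55, 60, 65, 87, 89, 96, 100
Q1 (25th %ile) = 30.0000
Q3 (75th %ile) = 87.0000
IQR = 87.0000 - 30.0000 = 57.0000

IQR = 57.0000


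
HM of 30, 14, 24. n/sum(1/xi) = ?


Sum of reciprocals = 1/30 + 1/14 + 1/24 = 0.146429
HM = 3/0.146429 = 20.4878

HM = 20.4878


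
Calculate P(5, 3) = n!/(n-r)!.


P(5,3) = 5!/2!
= 120/2
= 60

P(5,3) = 60


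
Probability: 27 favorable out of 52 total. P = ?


P = 27/52 = 0.5192

P = 0.5192


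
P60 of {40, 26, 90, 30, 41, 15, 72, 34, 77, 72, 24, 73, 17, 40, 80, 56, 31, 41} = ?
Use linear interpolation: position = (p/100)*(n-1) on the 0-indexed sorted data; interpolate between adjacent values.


Sorted: 15, 17, 24, 26, 30, 31, 34, 40, 40, 41, 41, 56, 72, 72, 73, 77, 80, 90
n = 18
Index = 60/100 * 17 = 10.2000
Lower = data[10] = 41, Upper = data[11] = 56
P60 = 41 + 0.2000*(15) = 44.0000

P60 = 44.0000


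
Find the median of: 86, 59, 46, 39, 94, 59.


Sorted: 39, 46, 59, 59, 86, 94
n = 6 (even)
Middle values: 59 and 59
Median = (59+59)/2 = 59.0000

Median = 59.0000


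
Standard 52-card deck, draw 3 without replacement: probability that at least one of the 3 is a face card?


P(at least one) = 1 - P(none)
P(none) = (40/52) × (39/51) × (38/50) = 0.447059
P(at least one) = 1 - 0.447059 = 0.5529

P = 0.5529


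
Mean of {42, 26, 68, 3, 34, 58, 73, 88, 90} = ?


Sum = 42 + 26 + 68 + 3 + 34 + 58 + 73 + 88 + 90 = 482
n = 9
Mean = 482/9 = 53.5556

Mean = 53.5556


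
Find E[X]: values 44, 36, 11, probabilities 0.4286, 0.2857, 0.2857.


E[X] = 44*0.4286 + 36*0.2857 + 11*0.2857
= 18.8584 + 10.2852 + 3.1427
= 32.2863

E[X] = 32.2863


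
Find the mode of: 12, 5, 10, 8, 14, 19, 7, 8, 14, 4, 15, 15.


Frequencies: 4:1, 5:1, 7:1, 8:2, 10:1, 12:1, 14:2, 15:2, 19:1
Max frequency = 2
Mode = 8, 14, 15

Mode = 8, 14, 15


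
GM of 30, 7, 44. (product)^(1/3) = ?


Product = 30 × 7 × 44 = 9240
GM = 9240^(1/3) = 20.9841

GM = 20.9841


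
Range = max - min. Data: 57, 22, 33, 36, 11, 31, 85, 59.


Max = 85, Min = 11
Range = 85 - 11 = 74

Range = 74


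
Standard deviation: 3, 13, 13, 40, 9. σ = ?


Mean = 15.6000
Variance = 162.2400
SD = sqrt(162.2400) = 12.7373

SD = 12.7373


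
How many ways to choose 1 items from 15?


C(15,1) = 15!/(1! × 14!)
= 1307674368000/(1 × 87178291200)
= 15

C(15,1) = 15


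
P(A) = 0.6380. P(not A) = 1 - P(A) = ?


P(not A) = 1 - 0.6380 = 0.3620

P(not A) = 0.3620


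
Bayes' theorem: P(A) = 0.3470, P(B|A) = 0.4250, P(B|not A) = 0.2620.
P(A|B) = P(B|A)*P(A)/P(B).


P(B) = P(B|A)*P(A) + P(B|A')*P(A')
= 0.4250*0.3470 + 0.2620*0.6530
= 0.147475 + 0.171086 = 0.318561
P(A|B) = 0.147475/0.318561 = 0.4629

P(A|B) = 0.4629


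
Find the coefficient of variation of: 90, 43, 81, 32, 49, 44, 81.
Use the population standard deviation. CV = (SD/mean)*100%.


Mean = 60.0000
SD = 21.4875
CV = (21.4875/60.0000)*100 = 35.8126%

CV = 35.8126%


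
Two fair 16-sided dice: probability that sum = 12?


Total outcomes = 16×16 = 256
Favorable (sum = 12): 11
P = 11/256 = 0.0430

P = 0.0430


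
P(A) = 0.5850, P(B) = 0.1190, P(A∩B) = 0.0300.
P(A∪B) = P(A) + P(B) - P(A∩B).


P(A∪B) = 0.5850 + 0.1190 - 0.0300
= 0.7040 - 0.0300
= 0.6740

P(A∪B) = 0.6740


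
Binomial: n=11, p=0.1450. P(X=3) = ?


C(11,3) = 165
p^3 = 0.003049
(1-p)^8 = 0.285581
P = 165 * 0.003049 * 0.285581 = 0.1437

P(X=3) = 0.1437


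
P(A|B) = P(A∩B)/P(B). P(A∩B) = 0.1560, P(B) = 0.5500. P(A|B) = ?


P(A|B) = 0.1560/0.5500 = 0.2836

P(A|B) = 0.2836


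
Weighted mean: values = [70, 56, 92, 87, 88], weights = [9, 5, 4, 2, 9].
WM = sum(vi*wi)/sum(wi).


Numerator = 70*9 + 56*5 + 92*4 + 87*2 + 88*9 = 2244
Denominator = 9 + 5 + 4 + 2 + 9 = 29
WM = 2244/29 = 77.3793

WM = 77.3793


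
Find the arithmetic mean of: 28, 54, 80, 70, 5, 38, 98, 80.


Sum = 28 + 54 + 80 + 70 + 5 + 38 + 98 + 80 = 453
n = 8
Mean = 453/8 = 56.6250

Mean = 56.6250


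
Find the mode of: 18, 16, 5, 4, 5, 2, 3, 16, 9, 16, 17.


Frequencies: 2:1, 3:1, 4:1, 5:2, 9:1, 16:3, 17:1, 18:1
Max frequency = 3
Mode = 16

Mode = 16


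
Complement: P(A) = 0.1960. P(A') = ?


P(not A) = 1 - 0.1960 = 0.8040

P(not A) = 0.8040


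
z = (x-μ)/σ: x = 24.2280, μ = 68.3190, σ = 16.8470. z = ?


z = (24.2280 - 68.3190)/16.8470
= -44.0910/16.8470
= -2.6171

z = -2.6171


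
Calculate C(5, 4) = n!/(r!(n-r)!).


C(5,4) = 5!/(4! × 1!)
= 120/(24 × 1)
= 5

C(5,4) = 5


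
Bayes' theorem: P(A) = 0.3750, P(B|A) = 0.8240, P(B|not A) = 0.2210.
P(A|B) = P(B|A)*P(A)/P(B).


P(B) = P(B|A)*P(A) + P(B|A')*P(A')
= 0.8240*0.3750 + 0.2210*0.6250
= 0.309000 + 0.138125 = 0.447125
P(A|B) = 0.309000/0.447125 = 0.6911

P(A|B) = 0.6911


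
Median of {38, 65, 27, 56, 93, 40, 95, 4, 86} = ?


Sorted: 4, 27, 38, 40, 56, 65, 86, 93, 95
n = 9 (odd)
Middle value = 56

Median = 56


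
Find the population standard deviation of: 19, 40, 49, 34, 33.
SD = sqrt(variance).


Mean = 35.0000
Variance = 96.4000
SD = sqrt(96.4000) = 9.8184

SD = 9.8184


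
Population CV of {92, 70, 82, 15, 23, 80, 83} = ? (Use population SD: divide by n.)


Mean = 63.5714
SD = 28.8882
CV = (28.8882/63.5714)*100 = 45.4422%

CV = 45.4422%


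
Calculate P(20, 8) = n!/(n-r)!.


P(20,8) = 20!/12!
= 2432902008176640000/479001600
= 5079110400

P(20,8) = 5079110400


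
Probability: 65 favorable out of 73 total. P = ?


P = 65/73 = 0.8904

P = 0.8904


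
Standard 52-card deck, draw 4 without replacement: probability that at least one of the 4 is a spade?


P(at least one) = 1 - P(none)
P(none) = (39/52) × (38/51) × (37/50) × (36/49) = 0.303818
P(at least one) = 1 - 0.303818 = 0.6962

P = 0.6962


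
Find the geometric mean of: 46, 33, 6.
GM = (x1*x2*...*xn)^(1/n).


Product = 46 × 33 × 6 = 9108
GM = 9108^(1/3) = 20.8837

GM = 20.8837


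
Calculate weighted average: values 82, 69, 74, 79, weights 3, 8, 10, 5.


Numerator = 82*3 + 69*8 + 74*10 + 79*5 = 1933
Denominator = 3 + 8 + 10 + 5 = 26
WM = 1933/26 = 74.3462

WM = 74.3462


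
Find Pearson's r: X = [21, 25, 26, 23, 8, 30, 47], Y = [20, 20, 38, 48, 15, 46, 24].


Mean X = 25.7143, Mean Y = 30.1429
SD X = 10.793044, SD Y = 12.563309
Cov = 30.612245
r = 30.612245/(10.793044*12.563309) = 0.2258

r = 0.2258


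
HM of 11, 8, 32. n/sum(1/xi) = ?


Sum of reciprocals = 1/11 + 1/8 + 1/32 = 0.247159
HM = 3/0.247159 = 12.1379

HM = 12.1379


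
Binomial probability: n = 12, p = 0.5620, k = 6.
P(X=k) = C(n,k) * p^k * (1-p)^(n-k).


C(12,6) = 924
p^6 = 0.031508
(1-p)^6 = 0.007061
P = 924 * 0.031508 * 0.007061 = 0.2056

P(X=6) = 0.2056


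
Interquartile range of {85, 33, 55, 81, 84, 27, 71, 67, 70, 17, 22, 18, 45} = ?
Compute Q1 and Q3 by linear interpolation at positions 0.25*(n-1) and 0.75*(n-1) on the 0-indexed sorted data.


Sorted: 17, 18, 22, 27, 33, 45, 55, 67, 70, 71, 81, 84, 85
Q1 (25th %ile) = 27.0000
Q3 (75th %ile) = 71.0000
IQR = 71.0000 - 27.0000 = 44.0000

IQR = 44.0000


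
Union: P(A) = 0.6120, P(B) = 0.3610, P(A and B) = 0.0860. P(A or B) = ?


P(A∪B) = 0.6120 + 0.3610 - 0.0860
= 0.9730 - 0.0860
= 0.8870

P(A∪B) = 0.8870


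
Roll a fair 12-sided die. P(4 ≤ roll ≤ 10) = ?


Favorable outcomes (4 ≤ roll ≤ 10): 7
Total outcomes = 12
P = 7/12 = 0.5833

P = 0.5833


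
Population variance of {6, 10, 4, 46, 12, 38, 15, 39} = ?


Mean = 21.2500
Squared deviations: 232.5625, 126.5625, 297.5625, 612.5625, 85.5625, 280.5625, 39.0625, 315.0625
Sum = 1989.5000
Variance = 1989.5000/8 = 248.6875

Variance = 248.6875


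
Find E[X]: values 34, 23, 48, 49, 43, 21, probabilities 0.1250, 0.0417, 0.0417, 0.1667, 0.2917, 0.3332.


E[X] = 34*0.1250 + 23*0.0417 + 48*0.0417 + 49*0.1667 + 43*0.2917 + 21*0.3332
= 4.2500 + 0.9591 + 2.0016 + 8.1683 + 12.5431 + 6.9972
= 34.9193

E[X] = 34.9193


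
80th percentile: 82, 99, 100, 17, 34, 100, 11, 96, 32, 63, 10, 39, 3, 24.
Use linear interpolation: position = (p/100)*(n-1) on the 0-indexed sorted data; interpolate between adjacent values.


Sorted: 3, 10, 11, 17, 24, 32, 34, 39, 63, 82, 96, 99, 100, 100
n = 14
Index = 80/100 * 13 = 10.4000
Lower = data[10] = 96, Upper = data[11] = 99
P80 = 96 + 0.4000*(3) = 97.2000

P80 = 97.2000


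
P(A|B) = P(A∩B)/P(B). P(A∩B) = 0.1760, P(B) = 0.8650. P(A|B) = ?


P(A|B) = 0.1760/0.8650 = 0.2035

P(A|B) = 0.2035


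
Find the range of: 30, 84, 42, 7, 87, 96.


Max = 96, Min = 7
Range = 96 - 7 = 89

Range = 89


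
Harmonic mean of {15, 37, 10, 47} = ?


Sum of reciprocals = 1/15 + 1/37 + 1/10 + 1/47 = 0.214970
HM = 4/0.214970 = 18.6072

HM = 18.6072


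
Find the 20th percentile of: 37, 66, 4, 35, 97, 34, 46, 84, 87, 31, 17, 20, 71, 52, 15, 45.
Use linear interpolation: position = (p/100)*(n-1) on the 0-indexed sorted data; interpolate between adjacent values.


Sorted: 4, 15, 17, 20, 31, 34, 35, 37, 45, 46, 52, 66, 71, 84, 87, 97
n = 16
Index = 20/100 * 15 = 3.0000
Lower = data[3] = 20, Upper = data[4] = 31
P20 = 20 + 0*(11) = 20.0000

P20 = 20.0000


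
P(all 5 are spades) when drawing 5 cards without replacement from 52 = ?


P(all spades) = (13/52) × (12/51) × (11/50) × (10/49) × (9/48)
= 0.0005

P = 0.0005


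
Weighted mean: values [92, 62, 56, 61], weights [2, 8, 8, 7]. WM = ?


Numerator = 92*2 + 62*8 + 56*8 + 61*7 = 1555
Denominator = 2 + 8 + 8 + 7 = 25
WM = 1555/25 = 62.2000

WM = 62.2000


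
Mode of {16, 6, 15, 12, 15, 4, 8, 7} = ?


Frequencies: 4:1, 6:1, 7:1, 8:1, 12:1, 15:2, 16:1
Max frequency = 2
Mode = 15

Mode = 15


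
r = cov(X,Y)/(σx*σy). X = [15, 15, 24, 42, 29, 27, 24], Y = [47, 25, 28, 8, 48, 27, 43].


Mean X = 25.1429, Mean Y = 32.2857
SD X = 8.542809, SD Y = 13.455899
Cov = -63.040816
r = -63.040816/(8.542809*13.455899) = -0.5484

r = -0.5484


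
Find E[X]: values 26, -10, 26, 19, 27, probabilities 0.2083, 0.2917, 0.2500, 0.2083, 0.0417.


E[X] = 26*0.2083 - 10*0.2917 + 26*0.2500 + 19*0.2083 + 27*0.0417
= 5.4158 - 2.9170 + 6.5000 + 3.9577 + 1.1259
= 14.0824

E[X] = 14.0824


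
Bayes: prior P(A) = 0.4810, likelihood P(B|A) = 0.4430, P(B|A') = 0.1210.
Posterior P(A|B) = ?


P(B) = P(B|A)*P(A) + P(B|A')*P(A')
= 0.4430*0.4810 + 0.1210*0.5190
= 0.213083 + 0.062799 = 0.275882
P(A|B) = 0.213083/0.275882 = 0.7724

P(A|B) = 0.7724


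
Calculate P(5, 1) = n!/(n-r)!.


P(5,1) = 5!/4!
= 120/24
= 5

P(5,1) = 5


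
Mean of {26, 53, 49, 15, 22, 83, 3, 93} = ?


Sum = 26 + 53 + 49 + 15 + 22 + 83 + 3 + 93 = 344
n = 8
Mean = 344/8 = 43.0000

Mean = 43.0000


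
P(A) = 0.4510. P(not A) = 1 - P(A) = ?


P(not A) = 1 - 0.4510 = 0.5490

P(not A) = 0.5490


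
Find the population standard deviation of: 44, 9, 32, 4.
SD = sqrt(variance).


Mean = 22.2500
Variance = 269.1875
SD = sqrt(269.1875) = 16.4069

SD = 16.4069


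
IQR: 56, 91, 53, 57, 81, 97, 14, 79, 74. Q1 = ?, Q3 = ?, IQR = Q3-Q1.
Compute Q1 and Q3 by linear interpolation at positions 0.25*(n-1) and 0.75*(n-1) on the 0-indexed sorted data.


Sorted: 14, 53, 56, 57, 74, 79, 81, 91, 97
Q1 (25th %ile) = 56.0000
Q3 (75th %ile) = 81.0000
IQR = 81.0000 - 56.0000 = 25.0000

IQR = 25.0000


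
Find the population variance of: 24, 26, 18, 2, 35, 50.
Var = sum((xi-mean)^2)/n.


Mean = 25.8333
Squared deviations: 3.3611, 0.0278, 61.3611, 568.0278, 84.0278, 584.0278
Sum = 1300.8333
Variance = 1300.8333/6 = 216.8056

Variance = 216.8056


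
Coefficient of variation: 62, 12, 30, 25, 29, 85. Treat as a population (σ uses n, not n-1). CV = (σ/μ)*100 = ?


Mean = 40.5000
SD = 24.9583
CV = (24.9583/40.5000)*100 = 61.6254%

CV = 61.6254%


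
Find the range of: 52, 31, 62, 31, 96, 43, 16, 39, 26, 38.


Max = 96, Min = 16
Range = 96 - 16 = 80

Range = 80


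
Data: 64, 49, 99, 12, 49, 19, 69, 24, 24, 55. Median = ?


Sorted: 12, 19, 24, 24, 49, 49, 55, 64, 69, 99
n = 10 (even)
Middle values: 49 and 49
Median = (49+49)/2 = 49.0000

Median = 49.0000


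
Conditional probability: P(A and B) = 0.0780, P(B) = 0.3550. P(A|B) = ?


P(A|B) = 0.0780/0.3550 = 0.2197

P(A|B) = 0.2197


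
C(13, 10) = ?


C(13,10) = 13!/(10! × 3!)
= 6227020800/(3628800 × 6)
= 286

C(13,10) = 286


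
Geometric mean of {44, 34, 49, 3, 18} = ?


Product = 44 × 34 × 49 × 3 × 18 = 3958416
GM = 3958416^(1/5) = 20.8691

GM = 20.8691


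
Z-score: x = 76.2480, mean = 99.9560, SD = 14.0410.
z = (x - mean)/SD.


z = (76.2480 - 99.9560)/14.0410
= -23.7080/14.0410
= -1.6885

z = -1.6885


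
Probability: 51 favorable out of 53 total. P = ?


P = 51/53 = 0.9623

P = 0.9623


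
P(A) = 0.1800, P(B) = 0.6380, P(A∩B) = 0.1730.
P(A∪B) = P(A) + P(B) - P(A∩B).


P(A∪B) = 0.1800 + 0.6380 - 0.1730
= 0.8180 - 0.1730
= 0.6450

P(A∪B) = 0.6450


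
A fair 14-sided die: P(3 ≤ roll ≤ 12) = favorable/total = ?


Favorable outcomes (3 ≤ roll ≤ 12): 10
Total outcomes = 14
P = 10/14 = 0.7143

P = 0.7143


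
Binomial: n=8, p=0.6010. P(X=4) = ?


C(8,4) = 70
p^4 = 0.130466
(1-p)^4 = 0.025345
P = 70 * 0.130466 * 0.025345 = 0.2315

P(X=4) = 0.2315


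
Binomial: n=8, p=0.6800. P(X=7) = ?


C(8,7) = 8
p^7 = 0.067230
(1-p)^1 = 0.320000
P = 8 * 0.067230 * 0.320000 = 0.1721

P(X=7) = 0.1721


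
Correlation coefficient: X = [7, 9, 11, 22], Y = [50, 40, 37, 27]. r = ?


Mean X = 12.2500, Mean Y = 38.5000
SD X = 5.804093, SD Y = 8.200610
Cov = -43.875000
r = -43.875000/(5.804093*8.200610) = -0.9218

r = -0.9218


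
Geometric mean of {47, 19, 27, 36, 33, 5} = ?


Product = 47 × 19 × 27 × 36 × 33 × 5 = 143219340
GM = 143219340^(1/6) = 22.8736

GM = 22.8736


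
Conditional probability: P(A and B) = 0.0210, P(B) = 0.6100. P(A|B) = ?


P(A|B) = 0.0210/0.6100 = 0.0344

P(A|B) = 0.0344


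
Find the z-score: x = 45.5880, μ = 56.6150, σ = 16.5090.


z = (45.5880 - 56.6150)/16.5090
= -11.0270/16.5090
= -0.6679

z = -0.6679


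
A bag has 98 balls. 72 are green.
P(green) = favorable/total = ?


P = 72/98 = 0.7347

P = 0.7347


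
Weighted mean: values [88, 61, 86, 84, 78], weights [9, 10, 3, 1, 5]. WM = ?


Numerator = 88*9 + 61*10 + 86*3 + 84*1 + 78*5 = 2134
Denominator = 9 + 10 + 3 + 1 + 5 = 28
WM = 2134/28 = 76.2143

WM = 76.2143


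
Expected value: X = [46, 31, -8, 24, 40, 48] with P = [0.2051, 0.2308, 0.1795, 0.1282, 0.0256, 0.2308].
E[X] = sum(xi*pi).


E[X] = 46*0.2051 + 31*0.2308 - 8*0.1795 + 24*0.1282 + 40*0.0256 + 48*0.2308
= 9.4346 + 7.1548 - 1.4360 + 3.0768 + 1.0240 + 11.0784
= 30.3326

E[X] = 30.3326


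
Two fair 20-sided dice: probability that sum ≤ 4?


Total outcomes = 20×20 = 400
Favorable (sum ≤ 4): 6
P = 6/400 = 0.0150

P = 0.0150


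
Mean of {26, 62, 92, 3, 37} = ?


Sum = 26 + 62 + 92 + 3 + 37 = 220
n = 5
Mean = 220/5 = 44.0000

Mean = 44.0000


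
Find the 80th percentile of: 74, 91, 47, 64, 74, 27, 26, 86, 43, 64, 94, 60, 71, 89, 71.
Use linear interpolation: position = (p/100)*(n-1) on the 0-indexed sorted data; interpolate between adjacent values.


Sorted: 26, 27, 43, 47, 60, 64, 64, 71, 71, 74, 74, 86, 89, 91, 94
n = 15
Index = 80/100 * 14 = 11.2000
Lower = data[11] = 86, Upper = data[12] = 89
P80 = 86 + 0.2000*(3) = 86.6000

P80 = 86.6000


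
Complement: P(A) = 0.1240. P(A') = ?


P(not A) = 1 - 0.1240 = 0.8760

P(not A) = 0.8760


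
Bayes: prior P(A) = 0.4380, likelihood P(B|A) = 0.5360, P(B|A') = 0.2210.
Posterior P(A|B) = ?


P(B) = P(B|A)*P(A) + P(B|A')*P(A')
= 0.5360*0.4380 + 0.2210*0.5620
= 0.234768 + 0.124202 = 0.358970
P(A|B) = 0.234768/0.358970 = 0.6540

P(A|B) = 0.6540


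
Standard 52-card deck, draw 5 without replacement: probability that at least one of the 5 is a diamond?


P(at least one) = 1 - P(none)
P(none) = (39/52) × (38/51) × (37/50) × (36/49) × (35/48) = 0.221534
P(at least one) = 1 - 0.221534 = 0.7785

P = 0.7785


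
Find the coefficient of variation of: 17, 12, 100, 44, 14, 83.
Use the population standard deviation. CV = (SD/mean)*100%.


Mean = 45.0000
SD = 34.8903
CV = (34.8903/45.0000)*100 = 77.5340%

CV = 77.5340%


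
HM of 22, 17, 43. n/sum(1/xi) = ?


Sum of reciprocals = 1/22 + 1/17 + 1/43 = 0.127534
HM = 3/0.127534 = 23.5232

HM = 23.5232


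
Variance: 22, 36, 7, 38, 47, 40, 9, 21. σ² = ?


Mean = 27.5000
Squared deviations: 30.2500, 72.2500, 420.2500, 110.2500, 380.2500, 156.2500, 342.2500, 42.2500
Sum = 1554.0000
Variance = 1554.0000/8 = 194.2500

Variance = 194.2500


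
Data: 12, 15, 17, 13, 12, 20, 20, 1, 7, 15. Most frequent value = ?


Frequencies: 1:1, 7:1, 12:2, 13:1, 15:2, 17:1, 20:2
Max frequency = 2
Mode = 12, 15, 20

Mode = 12, 15, 20


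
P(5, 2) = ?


P(5,2) = 5!/3!
= 120/6
= 20

P(5,2) = 20


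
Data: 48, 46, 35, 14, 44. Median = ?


Sorted: 14, 35, 44, 46, 48
n = 5 (odd)
Middle value = 44

Median = 44


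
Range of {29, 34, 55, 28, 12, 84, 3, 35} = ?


Max = 84, Min = 3
Range = 84 - 3 = 81

Range = 81


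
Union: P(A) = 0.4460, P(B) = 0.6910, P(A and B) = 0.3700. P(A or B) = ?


P(A∪B) = 0.4460 + 0.6910 - 0.3700
= 1.1370 - 0.3700
= 0.7670

P(A∪B) = 0.7670


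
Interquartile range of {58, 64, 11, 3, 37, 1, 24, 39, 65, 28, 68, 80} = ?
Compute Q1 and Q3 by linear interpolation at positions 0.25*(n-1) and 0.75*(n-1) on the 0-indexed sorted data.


Sorted: 1, 3, 11, 24, 28, 37, 39, 58, 64, 65, 68, 80
Q1 (25th %ile) = 20.7500
Q3 (75th %ile) = 64.2500
IQR = 64.2500 - 20.7500 = 43.5000

IQR = 43.5000


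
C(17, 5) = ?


C(17,5) = 17!/(5! × 12!)
= 355687428096000/(120 × 479001600)
= 6188

C(17,5) = 6188


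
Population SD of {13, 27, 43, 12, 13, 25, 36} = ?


Mean = 24.1429
Variance = 128.6939
SD = sqrt(128.6939) = 11.3443

SD = 11.3443


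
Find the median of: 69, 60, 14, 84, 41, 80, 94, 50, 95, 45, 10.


Sorted: 10, 14, 41, 45, 50, 60, 69, 80, 84, 94, 95
n = 11 (odd)
Middle value = 60

Median = 60


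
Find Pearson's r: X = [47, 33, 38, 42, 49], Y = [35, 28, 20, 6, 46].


Mean X = 41.8000, Mean Y = 27.0000
SD X = 5.844656, SD Y = 13.535139
Cov = 38.400000
r = 38.400000/(5.844656*13.535139) = 0.4854

r = 0.4854


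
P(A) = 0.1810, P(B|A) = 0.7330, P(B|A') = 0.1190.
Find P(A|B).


P(B) = P(B|A)*P(A) + P(B|A')*P(A')
= 0.7330*0.1810 + 0.1190*0.8190
= 0.132673 + 0.097461 = 0.230134
P(A|B) = 0.132673/0.230134 = 0.5765

P(A|B) = 0.5765


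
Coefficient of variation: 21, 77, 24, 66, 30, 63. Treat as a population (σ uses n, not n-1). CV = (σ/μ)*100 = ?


Mean = 46.8333
SD = 22.4010
CV = (22.4010/46.8333)*100 = 47.8314%

CV = 47.8314%


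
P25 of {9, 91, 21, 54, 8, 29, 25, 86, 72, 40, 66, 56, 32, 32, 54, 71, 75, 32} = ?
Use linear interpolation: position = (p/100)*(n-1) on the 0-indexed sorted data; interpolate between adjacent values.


Sorted: 8, 9, 21, 25, 29, 32, 32, 32, 40, 54, 54, 56, 66, 71, 72, 75, 86, 91
n = 18
Index = 25/100 * 17 = 4.2500
Lower = data[4] = 29, Upper = data[5] = 32
P25 = 29 + 0.2500*(3) = 29.7500

P25 = 29.7500


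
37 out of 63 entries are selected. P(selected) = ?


P = 37/63 = 0.5873

P = 0.5873


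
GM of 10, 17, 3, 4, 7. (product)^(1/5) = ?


Product = 10 × 17 × 3 × 4 × 7 = 14280
GM = 14280^(1/5) = 6.7756

GM = 6.7756


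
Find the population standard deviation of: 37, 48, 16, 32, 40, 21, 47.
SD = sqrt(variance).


Mean = 34.4286
Variance = 129.3878
SD = sqrt(129.3878) = 11.3749

SD = 11.3749


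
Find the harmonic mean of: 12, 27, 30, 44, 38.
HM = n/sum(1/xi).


Sum of reciprocals = 1/12 + 1/27 + 1/30 + 1/44 + 1/38 = 0.202747
HM = 5/0.202747 = 24.6613

HM = 24.6613


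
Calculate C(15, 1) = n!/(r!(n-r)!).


C(15,1) = 15!/(1! × 14!)
= 1307674368000/(1 × 87178291200)
= 15

C(15,1) = 15


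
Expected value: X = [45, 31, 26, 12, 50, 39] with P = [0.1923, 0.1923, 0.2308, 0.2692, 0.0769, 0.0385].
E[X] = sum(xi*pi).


E[X] = 45*0.1923 + 31*0.1923 + 26*0.2308 + 12*0.2692 + 50*0.0769 + 39*0.0385
= 8.6535 + 5.9613 + 6.0008 + 3.2304 + 3.8450 + 1.5015
= 29.1925

E[X] = 29.1925


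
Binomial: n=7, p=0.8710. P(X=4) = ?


C(7,4) = 35
p^4 = 0.575536
(1-p)^3 = 0.002147
P = 35 * 0.575536 * 0.002147 = 0.0432

P(X=4) = 0.0432


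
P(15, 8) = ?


P(15,8) = 15!/7!
= 1307674368000/5040
= 259459200

P(15,8) = 259459200


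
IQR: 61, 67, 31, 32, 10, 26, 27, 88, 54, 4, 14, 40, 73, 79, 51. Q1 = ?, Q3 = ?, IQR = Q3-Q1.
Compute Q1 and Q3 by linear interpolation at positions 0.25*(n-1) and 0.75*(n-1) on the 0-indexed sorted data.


Sorted: 4, 10, 14, 26, 27, 31, 32, 40, 51, 54, 61, 67, 73, 79, 88
Q1 (25th %ile) = 26.5000
Q3 (75th %ile) = 64.0000
IQR = 64.0000 - 26.5000 = 37.5000

IQR = 37.5000


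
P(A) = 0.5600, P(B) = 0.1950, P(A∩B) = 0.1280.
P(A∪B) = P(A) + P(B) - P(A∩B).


P(A∪B) = 0.5600 + 0.1950 - 0.1280
= 0.7550 - 0.1280
= 0.6270

P(A∪B) = 0.6270


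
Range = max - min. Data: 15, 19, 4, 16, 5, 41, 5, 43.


Max = 43, Min = 4
Range = 43 - 4 = 39

Range = 39


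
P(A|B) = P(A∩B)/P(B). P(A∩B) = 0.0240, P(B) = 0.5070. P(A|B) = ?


P(A|B) = 0.0240/0.5070 = 0.0473

P(A|B) = 0.0473


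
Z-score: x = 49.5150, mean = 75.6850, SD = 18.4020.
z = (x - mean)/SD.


z = (49.5150 - 75.6850)/18.4020
= -26.1700/18.4020
= -1.4221

z = -1.4221


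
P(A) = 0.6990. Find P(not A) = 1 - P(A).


P(not A) = 1 - 0.6990 = 0.3010

P(not A) = 0.3010


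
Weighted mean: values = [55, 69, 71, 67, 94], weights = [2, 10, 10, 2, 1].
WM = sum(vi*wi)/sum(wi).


Numerator = 55*2 + 69*10 + 71*10 + 67*2 + 94*1 = 1738
Denominator = 2 + 10 + 10 + 2 + 1 = 25
WM = 1738/25 = 69.5200

WM = 69.5200


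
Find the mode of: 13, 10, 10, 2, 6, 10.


Frequencies: 2:1, 6:1, 10:3, 13:1
Max frequency = 3
Mode = 10

Mode = 10


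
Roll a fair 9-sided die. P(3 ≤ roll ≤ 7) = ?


Favorable outcomes (3 ≤ roll ≤ 7): 5
Total outcomes = 9
P = 5/9 = 0.5556

P = 0.5556


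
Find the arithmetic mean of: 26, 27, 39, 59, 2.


Sum = 26 + 27 + 39 + 59 + 2 = 153
n = 5
Mean = 153/5 = 30.6000

Mean = 30.6000


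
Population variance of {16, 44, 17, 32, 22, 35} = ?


Mean = 27.6667
Squared deviations: 136.1111, 266.7778, 113.7778, 18.7778, 32.1111, 53.7778
Sum = 621.3333
Variance = 621.3333/6 = 103.5556

Variance = 103.5556


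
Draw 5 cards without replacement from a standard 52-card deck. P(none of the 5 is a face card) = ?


P(no face cards) = (40/52) × (39/51) × (38/50) × (37/49) × (36/48)
= 0.2532

P = 0.2532


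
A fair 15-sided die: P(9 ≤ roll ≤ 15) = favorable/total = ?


Favorable outcomes (9 ≤ roll ≤ 15): 7
Total outcomes = 15
P = 7/15 = 0.4667

P = 0.4667


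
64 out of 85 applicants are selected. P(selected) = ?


P = 64/85 = 0.7529

P = 0.7529


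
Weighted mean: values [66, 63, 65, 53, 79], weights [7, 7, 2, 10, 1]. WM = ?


Numerator = 66*7 + 63*7 + 65*2 + 53*10 + 79*1 = 1642
Denominator = 7 + 7 + 2 + 10 + 1 = 27
WM = 1642/27 = 60.8148

WM = 60.8148


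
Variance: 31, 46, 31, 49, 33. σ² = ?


Mean = 38.0000
Squared deviations: 49.0000, 64.0000, 49.0000, 121.0000, 25.0000
Sum = 308.0000
Variance = 308.0000/5 = 61.6000

Variance = 61.6000


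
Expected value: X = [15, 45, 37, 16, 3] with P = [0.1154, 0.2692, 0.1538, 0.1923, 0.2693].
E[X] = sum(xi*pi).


E[X] = 15*0.1154 + 45*0.2692 + 37*0.1538 + 16*0.1923 + 3*0.2693
= 1.7310 + 12.1140 + 5.6906 + 3.0768 + 0.8079
= 23.4203

E[X] = 23.4203


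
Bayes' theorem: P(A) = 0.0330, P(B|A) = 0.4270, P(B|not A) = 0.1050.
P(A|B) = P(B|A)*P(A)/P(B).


P(B) = P(B|A)*P(A) + P(B|A')*P(A')
= 0.4270*0.0330 + 0.1050*0.9670
= 0.014091 + 0.101535 = 0.115626
P(A|B) = 0.014091/0.115626 = 0.1219

P(A|B) = 0.1219


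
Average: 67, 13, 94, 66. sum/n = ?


Sum = 67 + 13 + 94 + 66 = 240
n = 4
Mean = 240/4 = 60.0000

Mean = 60.0000


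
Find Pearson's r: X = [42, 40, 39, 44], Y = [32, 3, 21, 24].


Mean X = 41.2500, Mean Y = 20.0000
SD X = 1.920286, SD Y = 10.606602
Cov = 9.750000
r = 9.750000/(1.920286*10.606602) = 0.4787

r = 0.4787


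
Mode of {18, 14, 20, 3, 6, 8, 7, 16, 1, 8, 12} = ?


Frequencies: 1:1, 3:1, 6:1, 7:1, 8:2, 12:1, 14:1, 16:1, 18:1, 20:1
Max frequency = 2
Mode = 8

Mode = 8


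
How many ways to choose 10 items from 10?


C(10,10) = 10!/(10! × 0!)
= 3628800/(3628800 × 1)
= 1

C(10,10) = 1


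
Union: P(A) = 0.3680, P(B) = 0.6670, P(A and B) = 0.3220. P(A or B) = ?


P(A∪B) = 0.3680 + 0.6670 - 0.3220
= 1.0350 - 0.3220
= 0.7130

P(A∪B) = 0.7130


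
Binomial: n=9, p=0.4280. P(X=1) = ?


C(9,1) = 9
p^1 = 0.428000
(1-p)^8 = 0.011460
P = 9 * 0.428000 * 0.011460 = 0.0441

P(X=1) = 0.0441


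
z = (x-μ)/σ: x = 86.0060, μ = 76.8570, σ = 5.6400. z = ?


z = (86.0060 - 76.8570)/5.6400
= 9.1490/5.6400
= 1.6222

z = 1.6222


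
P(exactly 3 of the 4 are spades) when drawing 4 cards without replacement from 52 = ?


Hypergeometric: P(X=3) = C(13,3)·C(39,1) / C(52,4)
= 286 × 39 / 270725
= 11154/270725 = 0.0412

P = 0.0412


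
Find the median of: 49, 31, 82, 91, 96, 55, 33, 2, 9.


Sorted: 2, 9, 31, 33, 49, 55, 82, 91, 96
n = 9 (odd)
Middle value = 49

Median = 49


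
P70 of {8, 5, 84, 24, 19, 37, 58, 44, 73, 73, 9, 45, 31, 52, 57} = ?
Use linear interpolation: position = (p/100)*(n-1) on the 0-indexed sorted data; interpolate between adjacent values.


Sorted: 5, 8, 9, 19, 24, 31, 37, 44, 45, 52, 57, 58, 73, 73, 84
n = 15
Index = 70/100 * 14 = 9.8000
Lower = data[9] = 52, Upper = data[10] = 57
P70 = 52 + 0.8000*(5) = 56.0000

P70 = 56.0000


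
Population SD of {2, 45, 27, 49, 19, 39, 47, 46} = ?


Mean = 34.2500
Variance = 247.6875
SD = sqrt(247.6875) = 15.7381

SD = 15.7381


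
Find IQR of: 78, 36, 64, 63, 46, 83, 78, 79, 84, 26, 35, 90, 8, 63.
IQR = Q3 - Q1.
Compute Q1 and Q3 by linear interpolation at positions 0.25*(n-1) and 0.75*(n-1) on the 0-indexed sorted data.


Sorted: 8, 26, 35, 36, 46, 63, 63, 64, 78, 78, 79, 83, 84, 90
Q1 (25th %ile) = 38.5000
Q3 (75th %ile) = 78.7500
IQR = 78.7500 - 38.5000 = 40.2500

IQR = 40.2500


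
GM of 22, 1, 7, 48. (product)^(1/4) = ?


Product = 22 × 1 × 7 × 48 = 7392
GM = 7392^(1/4) = 9.2724

GM = 9.2724


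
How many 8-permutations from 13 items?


P(13,8) = 13!/5!
= 6227020800/120
= 51891840

P(13,8) = 51891840


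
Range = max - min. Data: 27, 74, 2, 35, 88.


Max = 88, Min = 2
Range = 88 - 2 = 86

Range = 86


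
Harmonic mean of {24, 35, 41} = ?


Sum of reciprocals = 1/24 + 1/35 + 1/41 = 0.094628
HM = 3/0.094628 = 31.7030

HM = 31.7030


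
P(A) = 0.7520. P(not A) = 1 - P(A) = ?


P(not A) = 1 - 0.7520 = 0.2480

P(not A) = 0.2480


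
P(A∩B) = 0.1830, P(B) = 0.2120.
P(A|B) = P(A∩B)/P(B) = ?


P(A|B) = 0.1830/0.2120 = 0.8632

P(A|B) = 0.8632


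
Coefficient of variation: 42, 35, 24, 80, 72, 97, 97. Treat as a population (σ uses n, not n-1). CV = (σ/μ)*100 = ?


Mean = 63.8571
SD = 27.8333
CV = (27.8333/63.8571)*100 = 43.5869%

CV = 43.5869%


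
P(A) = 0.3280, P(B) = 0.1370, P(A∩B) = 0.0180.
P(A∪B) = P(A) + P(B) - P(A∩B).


P(A∪B) = 0.3280 + 0.1370 - 0.0180
= 0.4650 - 0.0180
= 0.4470

P(A∪B) = 0.4470


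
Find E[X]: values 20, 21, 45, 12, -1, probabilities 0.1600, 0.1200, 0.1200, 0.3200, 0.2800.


E[X] = 20*0.1600 + 21*0.1200 + 45*0.1200 + 12*0.3200 - 1*0.2800
= 3.2000 + 2.5200 + 5.4000 + 3.8400 - 0.2800
= 14.6800

E[X] = 14.6800


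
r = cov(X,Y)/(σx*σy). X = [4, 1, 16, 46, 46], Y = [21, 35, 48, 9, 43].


Mean X = 22.6000, Mean Y = 31.2000
SD X = 19.754493, SD Y = 14.372195
Cov = -49.320000
r = -49.320000/(19.754493*14.372195) = -0.1737

r = -0.1737


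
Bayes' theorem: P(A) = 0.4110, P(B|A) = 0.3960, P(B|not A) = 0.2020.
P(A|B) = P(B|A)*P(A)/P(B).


P(B) = P(B|A)*P(A) + P(B|A')*P(A')
= 0.3960*0.4110 + 0.2020*0.5890
= 0.162756 + 0.118978 = 0.281734
P(A|B) = 0.162756/0.281734 = 0.5777

P(A|B) = 0.5777


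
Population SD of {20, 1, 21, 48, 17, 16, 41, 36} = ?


Mean = 25.0000
Variance = 208.5000
SD = sqrt(208.5000) = 14.4395

SD = 14.4395


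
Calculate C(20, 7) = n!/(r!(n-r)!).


C(20,7) = 20!/(7! × 13!)
= 2432902008176640000/(5040 × 6227020800)
= 77520

C(20,7) = 77520


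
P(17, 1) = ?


P(17,1) = 17!/16!
= 355687428096000/20922789888000
= 17

P(17,1) = 17


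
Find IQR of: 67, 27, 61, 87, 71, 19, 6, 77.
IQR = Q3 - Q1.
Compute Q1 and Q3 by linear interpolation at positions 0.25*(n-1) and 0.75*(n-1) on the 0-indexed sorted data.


Sorted: 6, 19, 27, 61, 67, 71, 77, 87
Q1 (25th %ile) = 25.0000
Q3 (75th %ile) = 72.5000
IQR = 72.5000 - 25.0000 = 47.5000

IQR = 47.5000


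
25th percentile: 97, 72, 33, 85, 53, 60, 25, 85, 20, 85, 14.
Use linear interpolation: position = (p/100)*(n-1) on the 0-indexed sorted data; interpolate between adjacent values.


Sorted: 14, 20, 25, 33, 53, 60, 72, 85, 85, 85, 97
n = 11
Index = 25/100 * 10 = 2.5000
Lower = data[2] = 25, Upper = data[3] = 33
P25 = 25 + 0.5000*(8) = 29.0000

P25 = 29.0000


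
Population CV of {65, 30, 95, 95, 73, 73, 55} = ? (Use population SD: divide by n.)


Mean = 69.4286
SD = 21.0974
CV = (21.0974/69.4286)*100 = 30.3873%

CV = 30.3873%


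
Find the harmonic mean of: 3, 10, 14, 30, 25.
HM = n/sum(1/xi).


Sum of reciprocals = 1/3 + 1/10 + 1/14 + 1/30 + 1/25 = 0.578095
HM = 5/0.578095 = 8.6491

HM = 8.6491


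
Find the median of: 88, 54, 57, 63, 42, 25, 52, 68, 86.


Sorted: 25, 42, 52, 54, 57, 63, 68, 86, 88
n = 9 (odd)
Middle value = 57

Median = 57


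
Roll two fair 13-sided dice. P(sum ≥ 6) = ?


Total outcomes = 13×13 = 169
Favorable (sum ≥ 6): 159
P = 159/169 = 0.9408

P = 0.9408


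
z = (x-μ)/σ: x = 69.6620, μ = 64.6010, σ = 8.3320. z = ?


z = (69.6620 - 64.6010)/8.3320
= 5.0610/8.3320
= 0.6074

z = 0.6074


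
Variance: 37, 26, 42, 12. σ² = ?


Mean = 29.2500
Squared deviations: 60.0625, 10.5625, 162.5625, 297.5625
Sum = 530.7500
Variance = 530.7500/4 = 132.6875

Variance = 132.6875


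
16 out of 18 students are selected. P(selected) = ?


P = 16/18 = 0.8889

P = 0.8889


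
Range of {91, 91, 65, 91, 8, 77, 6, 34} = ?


Max = 91, Min = 6
Range = 91 - 6 = 85

Range = 85


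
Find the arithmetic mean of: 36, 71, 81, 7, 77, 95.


Sum = 36 + 71 + 81 + 7 + 77 + 95 = 367
n = 6
Mean = 367/6 = 61.1667

Mean = 61.1667


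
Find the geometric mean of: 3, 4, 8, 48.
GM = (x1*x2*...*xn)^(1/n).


Product = 3 × 4 × 8 × 48 = 4608
GM = 4608^(1/4) = 8.2391

GM = 8.2391


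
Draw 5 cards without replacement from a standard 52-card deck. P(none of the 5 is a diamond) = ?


P(no diamonds) = (39/52) × (38/51) × (37/50) × (36/49) × (35/48)
= 0.2215

P = 0.2215


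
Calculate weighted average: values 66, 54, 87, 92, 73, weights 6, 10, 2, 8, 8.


Numerator = 66*6 + 54*10 + 87*2 + 92*8 + 73*8 = 2430
Denominator = 6 + 10 + 2 + 8 + 8 = 34
WM = 2430/34 = 71.4706

WM = 71.4706


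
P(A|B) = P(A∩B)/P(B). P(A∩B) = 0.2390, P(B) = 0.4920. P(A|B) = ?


P(A|B) = 0.2390/0.4920 = 0.4858

P(A|B) = 0.4858


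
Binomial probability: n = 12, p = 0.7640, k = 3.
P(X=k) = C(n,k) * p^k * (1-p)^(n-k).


C(12,3) = 220
p^3 = 0.445944
(1-p)^9 = 2.270952e-06
P = 220 * 0.445944 * 2.270952e-06 = 0.0002

P(X=3) = 0.0002


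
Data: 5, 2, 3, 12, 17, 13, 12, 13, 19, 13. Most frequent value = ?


Frequencies: 2:1, 3:1, 5:1, 12:2, 13:3, 17:1, 19:1
Max frequency = 3
Mode = 13

Mode = 13


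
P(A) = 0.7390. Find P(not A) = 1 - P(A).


P(not A) = 1 - 0.7390 = 0.2610

P(not A) = 0.2610


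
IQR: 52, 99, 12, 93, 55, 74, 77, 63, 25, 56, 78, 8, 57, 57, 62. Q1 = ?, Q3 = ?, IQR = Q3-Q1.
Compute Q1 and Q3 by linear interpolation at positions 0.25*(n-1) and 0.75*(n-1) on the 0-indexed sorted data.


Sorted: 8, 12, 25, 52, 55, 56, 57, 57, 62, 63, 74, 77, 78, 93, 99
Q1 (25th %ile) = 53.5000
Q3 (75th %ile) = 75.5000
IQR = 75.5000 - 53.5000 = 22.0000

IQR = 22.0000


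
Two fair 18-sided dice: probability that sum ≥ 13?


Total outcomes = 18×18 = 324
Favorable (sum ≥ 13): 258
P = 258/324 = 0.7963

P = 0.7963


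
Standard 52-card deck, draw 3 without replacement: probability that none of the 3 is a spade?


P(no spades) = (39/52) × (38/51) × (37/50)
= 0.4135

P = 0.4135


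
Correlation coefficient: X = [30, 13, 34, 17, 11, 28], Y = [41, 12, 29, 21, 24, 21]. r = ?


Mean X = 22.1667, Mean Y = 24.6667
SD X = 8.858455, SD Y = 8.881942
Cov = 50.055556
r = 50.055556/(8.858455*8.881942) = 0.6362

r = 0.6362


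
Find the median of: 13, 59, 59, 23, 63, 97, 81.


Sorted: 13, 23, 59, 59, 63, 81, 97
n = 7 (odd)
Middle value = 59

Median = 59


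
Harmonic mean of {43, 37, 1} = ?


Sum of reciprocals = 1/43 + 1/37 + 1/1 = 1.050283
HM = 3/1.050283 = 2.8564

HM = 2.8564


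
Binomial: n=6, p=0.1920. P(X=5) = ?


C(6,5) = 6
p^5 = 0.000261
(1-p)^1 = 0.808000
P = 6 * 0.000261 * 0.808000 = 0.0013

P(X=5) = 0.0013


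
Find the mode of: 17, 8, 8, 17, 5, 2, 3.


Frequencies: 2:1, 3:1, 5:1, 8:2, 17:2
Max frequency = 2
Mode = 8, 17

Mode = 8, 17


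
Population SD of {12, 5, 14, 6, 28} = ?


Mean = 13.0000
Variance = 68.0000
SD = sqrt(68.0000) = 8.2462

SD = 8.2462


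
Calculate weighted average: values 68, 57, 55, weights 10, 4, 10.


Numerator = 68*10 + 57*4 + 55*10 = 1458
Denominator = 10 + 4 + 10 = 24
WM = 1458/24 = 60.7500

WM = 60.7500


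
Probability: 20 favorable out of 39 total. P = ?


P = 20/39 = 0.5128

P = 0.5128


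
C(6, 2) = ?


C(6,2) = 6!/(2! × 4!)
= 720/(2 × 24)
= 15

C(6,2) = 15


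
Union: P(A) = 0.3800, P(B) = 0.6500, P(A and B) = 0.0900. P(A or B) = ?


P(A∪B) = 0.3800 + 0.6500 - 0.0900
= 1.0300 - 0.0900
= 0.9400

P(A∪B) = 0.9400


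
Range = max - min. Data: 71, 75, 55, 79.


Max = 79, Min = 55
Range = 79 - 55 = 24

Range = 24


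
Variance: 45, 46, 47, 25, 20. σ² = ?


Mean = 36.6000
Squared deviations: 70.5600, 88.3600, 108.1600, 134.5600, 275.5600
Sum = 677.2000
Variance = 677.2000/5 = 135.4400

Variance = 135.4400


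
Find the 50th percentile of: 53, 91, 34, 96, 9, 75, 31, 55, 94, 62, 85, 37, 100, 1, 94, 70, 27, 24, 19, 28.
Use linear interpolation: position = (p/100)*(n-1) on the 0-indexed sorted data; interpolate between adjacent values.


Sorted: 1, 9, 19, 24, 27, 28, 31, 34, 37, 53, 55, 62, 70, 75, 85, 91, 94, 94, 96, 100
n = 20
Index = 50/100 * 19 = 9.5000
Lower = data[9] = 53, Upper = data[10] = 55
P50 = 53 + 0.5000*(2) = 54.0000

P50 = 54.0000


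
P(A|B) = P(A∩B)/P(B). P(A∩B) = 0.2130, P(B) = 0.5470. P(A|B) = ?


P(A|B) = 0.2130/0.5470 = 0.3894

P(A|B) = 0.3894


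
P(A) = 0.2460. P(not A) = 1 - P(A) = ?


P(not A) = 1 - 0.2460 = 0.7540

P(not A) = 0.7540


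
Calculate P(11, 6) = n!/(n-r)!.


P(11,6) = 11!/5!
= 39916800/120
= 332640

P(11,6) = 332640


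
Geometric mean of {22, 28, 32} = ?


Product = 22 × 28 × 32 = 19712
GM = 19712^(1/3) = 27.0133

GM = 27.0133


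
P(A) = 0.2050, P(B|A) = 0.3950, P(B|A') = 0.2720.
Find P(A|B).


P(B) = P(B|A)*P(A) + P(B|A')*P(A')
= 0.3950*0.2050 + 0.2720*0.7950
= 0.080975 + 0.216240 = 0.297215
P(A|B) = 0.080975/0.297215 = 0.2724

P(A|B) = 0.2724


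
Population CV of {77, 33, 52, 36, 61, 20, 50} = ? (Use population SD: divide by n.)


Mean = 47.0000
SD = 17.6311
CV = (17.6311/47.0000)*100 = 37.5131%

CV = 37.5131%


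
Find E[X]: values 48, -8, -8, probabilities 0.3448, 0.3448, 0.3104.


E[X] = 48*0.3448 - 8*0.3448 - 8*0.3104
= 16.5504 - 2.7584 - 2.4832
= 11.3088

E[X] = 11.3088


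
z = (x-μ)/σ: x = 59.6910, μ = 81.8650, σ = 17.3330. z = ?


z = (59.6910 - 81.8650)/17.3330
= -22.1740/17.3330
= -1.2793

z = -1.2793


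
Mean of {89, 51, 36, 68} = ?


Sum = 89 + 51 + 36 + 68 = 244
n = 4
Mean = 244/4 = 61.0000

Mean = 61.0000


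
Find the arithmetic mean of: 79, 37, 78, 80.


Sum = 79 + 37 + 78 + 80 = 274
n = 4
Mean = 274/4 = 68.5000

Mean = 68.5000


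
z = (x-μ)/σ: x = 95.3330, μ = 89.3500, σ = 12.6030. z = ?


z = (95.3330 - 89.3500)/12.6030
= 5.9830/12.6030
= 0.4747

z = 0.4747


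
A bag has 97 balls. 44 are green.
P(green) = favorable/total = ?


P = 44/97 = 0.4536

P = 0.4536


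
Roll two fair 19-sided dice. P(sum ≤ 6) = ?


Total outcomes = 19×19 = 361
Favorable (sum ≤ 6): 15
P = 15/361 = 0.0416

P = 0.0416


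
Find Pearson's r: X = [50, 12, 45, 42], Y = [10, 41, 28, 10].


Mean X = 37.2500, Mean Y = 22.2500
SD X = 14.855555, SD Y = 13.083864
Cov = -160.812500
r = -160.812500/(14.855555*13.083864) = -0.8274

r = -0.8274


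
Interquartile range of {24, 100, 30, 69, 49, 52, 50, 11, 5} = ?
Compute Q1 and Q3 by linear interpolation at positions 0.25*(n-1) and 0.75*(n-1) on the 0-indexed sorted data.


Sorted: 5, 11, 24, 30, 49, 50, 52, 69, 100
Q1 (25th %ile) = 24.0000
Q3 (75th %ile) = 52.0000
IQR = 52.0000 - 24.0000 = 28.0000

IQR = 28.0000


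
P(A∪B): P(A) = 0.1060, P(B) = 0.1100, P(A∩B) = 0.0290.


P(A∪B) = 0.1060 + 0.1100 - 0.0290
= 0.2160 - 0.0290
= 0.1870

P(A∪B) = 0.1870


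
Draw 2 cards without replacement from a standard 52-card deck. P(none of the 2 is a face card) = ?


P(no face cards) = (40/52) × (39/51)
= 0.5882

P = 0.5882


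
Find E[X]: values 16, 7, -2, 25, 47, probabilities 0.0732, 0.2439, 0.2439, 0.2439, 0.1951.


E[X] = 16*0.0732 + 7*0.2439 - 2*0.2439 + 25*0.2439 + 47*0.1951
= 1.1712 + 1.7073 - 0.4878 + 6.0975 + 9.1697
= 17.6579

E[X] = 17.6579


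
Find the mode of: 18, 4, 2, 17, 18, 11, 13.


Frequencies: 2:1, 4:1, 11:1, 13:1, 17:1, 18:2
Max frequency = 2
Mode = 18

Mode = 18


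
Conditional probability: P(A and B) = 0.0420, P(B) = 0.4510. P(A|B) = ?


P(A|B) = 0.0420/0.4510 = 0.0931

P(A|B) = 0.0931


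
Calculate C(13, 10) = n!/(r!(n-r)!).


C(13,10) = 13!/(10! × 3!)
= 6227020800/(3628800 × 6)
= 286

C(13,10) = 286


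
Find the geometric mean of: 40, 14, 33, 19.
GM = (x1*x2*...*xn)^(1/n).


Product = 40 × 14 × 33 × 19 = 351120
GM = 351120^(1/4) = 24.3424

GM = 24.3424
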